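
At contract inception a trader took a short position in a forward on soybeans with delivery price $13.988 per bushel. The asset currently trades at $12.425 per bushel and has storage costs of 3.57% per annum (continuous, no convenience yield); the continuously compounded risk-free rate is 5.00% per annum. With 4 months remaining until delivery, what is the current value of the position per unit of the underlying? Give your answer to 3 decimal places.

Current fair forward for the remaining 4 months: F = S·e^((r + u)·T), (r + u) = 0.0500 + 0.0357 = 0.0857
F = 12.425 · e^(0.0857 × 4/12) = 12.425 × 1.028979 = 12.7851
Value of long forward = (F − K)·e^(−rT) = (12.7851 − 13.988) · e^(−0.0500·4/12)
= -1.2029 × 0.983471 = -1.183
Short position value = −(long value) = $1.183

$1.183 per bushel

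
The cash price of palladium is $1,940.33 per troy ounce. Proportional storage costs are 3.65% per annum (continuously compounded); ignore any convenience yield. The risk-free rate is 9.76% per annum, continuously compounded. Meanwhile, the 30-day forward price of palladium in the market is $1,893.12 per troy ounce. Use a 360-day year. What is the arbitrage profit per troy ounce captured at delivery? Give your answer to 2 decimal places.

Fair forward: F* = S·e^(carry·T), with carry = (r + u) = 0.0976 + 0.0365 = 0.1341
F* = 1940.33 · e^(0.1341 × 30/360) = 1940.33 · e^0.01117500 = 1940.33 × 1.01123767 = $1962.1348
Market $1893.12 < fair $1962.1348: forward underpriced → reverse cash-and-carry (short spot, go long the forward).
At maturity, profit = |F_mkt − F*| = |1893.12 − 1962.1348| = $69.01 per troy ounce

$69.01 per troy ounce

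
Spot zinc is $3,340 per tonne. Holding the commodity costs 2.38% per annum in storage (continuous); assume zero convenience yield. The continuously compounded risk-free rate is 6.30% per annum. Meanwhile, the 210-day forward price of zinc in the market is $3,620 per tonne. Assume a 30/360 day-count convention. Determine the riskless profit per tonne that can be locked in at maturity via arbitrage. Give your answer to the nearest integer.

$107 per tonne

Fair forward: F* = S·e^(carry·T), with carry = (r + u) = 0.0630 + 0.0238 = 0.0868
F* = 3340 · e^(0.0868 × 210/360) = 3340 · e^0.050633 = 3340 × 1.051937 = $3513.4696
Market $3620 > fair $3513.4696: forward overpriced → cash-and-carry (buy spot, short the forward).
At maturity, profit = |F_mkt − F*| = |3620 − 3513.4696| = $107 per tonne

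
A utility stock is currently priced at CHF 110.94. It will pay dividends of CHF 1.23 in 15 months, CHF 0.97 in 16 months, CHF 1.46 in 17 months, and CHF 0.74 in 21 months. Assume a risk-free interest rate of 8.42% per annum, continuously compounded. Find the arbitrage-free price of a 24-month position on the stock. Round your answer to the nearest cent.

PV(dividends) I = 1.23·e^(−0.0842·15/12) + 0.97·e^(−0.0842·16/12) + 1.46·e^(−0.0842·17/12) + 0.74·e^(−0.0842·21/12)
I = 1.1071 + 0.8670 + 1.2958 + 0.6386 = 3.9085
F = (S − I)·e^(rT) = (110.94 − 3.9085) · e^(0.0842·24/12)
= 107.0315 · e^0.168400 = 107.0315 × 1.183410 = CHF 126.66

CHF 126.66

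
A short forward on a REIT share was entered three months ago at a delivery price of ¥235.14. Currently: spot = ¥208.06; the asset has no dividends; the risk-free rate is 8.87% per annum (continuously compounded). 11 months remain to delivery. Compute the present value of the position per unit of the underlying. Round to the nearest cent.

Current fair forward for the remaining 11 months: F = S·e^(r·T), r = 0.0887
F = 208.06 · e^(0.0887 × 11/12) = 208.06 × 1.084705 = 225.6837
Value of long forward = (F − K)·e^(−rT) = (225.6837 − 235.14) · e^(−0.0887·11/12)
= -9.4563 × 0.921909 = -8.72
Short position value = −(long value) = ¥8.72

¥8.72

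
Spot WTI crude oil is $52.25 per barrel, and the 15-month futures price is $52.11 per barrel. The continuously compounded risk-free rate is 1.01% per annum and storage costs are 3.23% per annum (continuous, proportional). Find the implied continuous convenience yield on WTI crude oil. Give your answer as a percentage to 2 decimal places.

F = S·e^((r+u−y)T) ⇒ (r+u−y) = ln(F/S)/T
ln(52.11/52.25) = -0.002683; /T ⇒ -0.002146
y = r + u − ln(F/S)/T = 0.0101 + 0.0323 + 0.002146 = 0.044546
y = 4.45%

4.45%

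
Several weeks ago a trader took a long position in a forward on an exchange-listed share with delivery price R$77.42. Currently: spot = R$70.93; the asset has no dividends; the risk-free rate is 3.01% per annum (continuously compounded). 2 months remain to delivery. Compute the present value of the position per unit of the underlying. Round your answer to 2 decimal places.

Current fair forward for the remaining 2 months: F = S·e^(r·T), r = 0.0301
F = 70.93 · e^(0.0301 × 2/12) = 70.93 × 1.005029 = 71.2867
Value of long forward = (F − K)·e^(−rT) = (71.2867 − 77.42) · e^(−0.0301·2/12)
= -6.1333 × 0.994996 = -6.10

-R$6.10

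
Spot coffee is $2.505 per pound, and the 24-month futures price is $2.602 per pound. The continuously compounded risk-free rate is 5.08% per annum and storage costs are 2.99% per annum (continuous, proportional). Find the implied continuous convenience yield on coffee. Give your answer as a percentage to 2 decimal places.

6.17%

F = S·e^((r+u−y)T) ⇒ (r+u−y) = ln(F/S)/T
ln(2.602/2.505) = 0.037992; /T ⇒ 0.018996
y = r + u − ln(F/S)/T = 0.0508 + 0.0299 − 0.018996 = 0.061704
y = 6.17%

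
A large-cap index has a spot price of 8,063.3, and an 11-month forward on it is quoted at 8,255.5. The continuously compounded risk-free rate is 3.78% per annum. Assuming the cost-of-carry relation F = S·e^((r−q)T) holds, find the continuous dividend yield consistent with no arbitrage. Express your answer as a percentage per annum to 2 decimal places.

From F = S·e^((r−q)T): (r − q) = ln(F/S)/T
ln(8255.5/8063.3) = ln(1.023836) = 0.023556
(r − q) = 0.023556 / (11/12) = 0.025697
q = r − ln(F/S)/T = 0.0378 − 0.025697 = 0.012103
q = 1.21%

1.21%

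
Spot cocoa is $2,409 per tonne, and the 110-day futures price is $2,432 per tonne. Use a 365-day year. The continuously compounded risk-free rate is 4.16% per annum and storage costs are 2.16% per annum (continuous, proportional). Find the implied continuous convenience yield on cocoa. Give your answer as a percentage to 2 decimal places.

3.17%

F = S·e^((r+u−y)T) ⇒ (r+u−y) = ln(F/S)/T
ln(2432/2409) = 0.009502; /T ⇒ 0.031529
y = r + u − ln(F/S)/T = 0.0416 + 0.0216 − 0.031529 = 0.031671
y = 3.17%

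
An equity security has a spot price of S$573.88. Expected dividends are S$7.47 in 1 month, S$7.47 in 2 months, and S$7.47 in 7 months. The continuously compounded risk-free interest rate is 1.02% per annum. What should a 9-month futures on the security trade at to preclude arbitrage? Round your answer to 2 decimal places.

PV(dividends) I = 7.47·e^(−0.0102·1/12) + 7.47·e^(−0.0102·2/12) + 7.47·e^(−0.0102·7/12)
I = 7.4637 + 7.4573 + 7.4257 = 22.3467
F = (S − I)·e^(rT) = (573.88 − 22.3467) · e^(0.0102·9/12)
= 551.5333 · e^0.007650 = 551.5333 × 1.007679 = S$555.77

S$555.77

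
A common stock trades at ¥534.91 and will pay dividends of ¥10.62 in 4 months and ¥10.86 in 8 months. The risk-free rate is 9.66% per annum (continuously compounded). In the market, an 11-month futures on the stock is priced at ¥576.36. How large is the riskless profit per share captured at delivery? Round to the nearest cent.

PV(dividends) I = 10.62·e^(−0.0966·4/12) + 10.86·e^(−0.0966·8/12) = 20.4661
Fair futures F* = (S − I)·e^(rT) = (534.91 − 20.4661)·e^0.088550 = 514.4439 × 1.092589 = 562.0757
Market ¥576.36 > fair 562.0757: forward overpriced → cash-and-carry (borrow at r, buy the stock and collect the dividends, short the forward).
Profit at T = |F_mkt − F*| = |576.36 − 562.0757| = ¥14.28 per share

¥14.28 per share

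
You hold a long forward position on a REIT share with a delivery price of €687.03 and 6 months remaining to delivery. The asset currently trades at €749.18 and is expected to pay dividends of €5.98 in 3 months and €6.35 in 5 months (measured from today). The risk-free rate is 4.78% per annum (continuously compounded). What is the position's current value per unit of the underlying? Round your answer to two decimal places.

PV(remaining dividends) I = 5.98·e^(−0.0478·3/12) + 6.35·e^(−0.0478·5/12) = 12.1337
Current forward F = (S − I)·e^(rT) = (749.18 − 12.1337)·e^(0.0478·6/12) = 737.0463 × 1.024188 = 754.8740
Value (long) = (F − K)·e^(−rT) = (754.8740 − 687.03) × 0.976383 = 66.2417
Value = €66.24

€66.24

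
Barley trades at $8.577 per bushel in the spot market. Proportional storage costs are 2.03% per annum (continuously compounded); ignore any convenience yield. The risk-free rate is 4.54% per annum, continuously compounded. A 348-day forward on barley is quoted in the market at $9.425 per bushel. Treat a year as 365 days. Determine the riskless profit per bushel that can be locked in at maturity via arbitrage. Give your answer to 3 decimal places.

Fair forward: F* = S·e^(carry·T), with carry = (r + u) = 0.0454 + 0.0203 = 0.0657
F* = 8.577 · e^(0.0657 × 348/365) = 8.577 · e^0.062640 = 8.577 × 1.064643 = $9.1314
Market $9.425 > fair $9.1314: forward overpriced → cash-and-carry (buy spot, short the forward).
At maturity, profit = |F_mkt − F*| = |9.425 − 9.1314| = $0.294 per bushel

$0.294 per bushel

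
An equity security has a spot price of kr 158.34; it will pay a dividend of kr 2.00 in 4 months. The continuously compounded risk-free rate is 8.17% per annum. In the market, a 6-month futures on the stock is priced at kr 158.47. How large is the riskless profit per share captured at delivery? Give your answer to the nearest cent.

kr 4.44 per share

PV(dividends) I = 2.00·e^(−0.0817·4/12) = 1.9463
Fair futures F* = (S − I)·e^(rT) = (158.34 − 1.9463)·e^0.040850 = 156.3937 × 1.041696 = 162.9147
Market kr 158.47 < fair 162.9147: forward underpriced → reverse cash-and-carry (short the stock, invest proceeds at r, pay the dividends, go long the forward).
Profit at T = |F_mkt − F*| = |158.47 − 162.9147| = kr 4.44 per share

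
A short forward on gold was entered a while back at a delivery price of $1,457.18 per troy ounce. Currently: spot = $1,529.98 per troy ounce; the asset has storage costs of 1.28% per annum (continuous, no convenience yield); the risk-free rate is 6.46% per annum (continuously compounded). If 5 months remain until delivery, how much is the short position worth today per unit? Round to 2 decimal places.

Current fair forward for the remaining 5 months: F = S·e^((r + u)·T), (r + u) = 0.0646 + 0.0128 = 0.0774
F = 1529.98 · e^(0.0774 × 5/12) = 1529.98 × 1.03277567 = 1580.1261
Value of long forward = (F − K)·e^(−rT) = (1580.1261 − 1457.18) · e^(−0.0646·5/12)
= 122.9461 × 0.97344236 = 119.68
Short position value = −(long value) = -$119.68

-$119.68 per troy ounce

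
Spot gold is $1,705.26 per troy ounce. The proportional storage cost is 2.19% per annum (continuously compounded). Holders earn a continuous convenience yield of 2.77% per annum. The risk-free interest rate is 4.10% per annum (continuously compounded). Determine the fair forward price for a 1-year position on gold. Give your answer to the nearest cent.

Net carry = r + u − y = 0.0410 + 0.0219 − 0.0277 = 0.0352
F = S·e^((r+u−y)T) = 1705.26 · e^(0.0352 × 12/12) = 1705.26 · e^0.03520000
= 1705.26 × 1.03582685 = $1,766.35 per troy ounce

$1,766.35 per troy ounce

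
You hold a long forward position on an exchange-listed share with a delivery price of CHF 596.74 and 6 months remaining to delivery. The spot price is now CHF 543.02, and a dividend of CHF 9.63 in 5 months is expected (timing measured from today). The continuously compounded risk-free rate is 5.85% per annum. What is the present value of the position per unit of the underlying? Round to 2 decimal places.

PV(remaining dividends) I = 9.63·e^(−0.0585·5/12) = 9.3981
Current forward F = (S − I)·e^(rT) = (543.02 − 9.3981)·e^(0.0585·6/12) = 533.6219 × 1.029682 = 549.4609
Value (long) = (F − K)·e^(−rT) = (549.4609 − 596.74) × 0.971174 = -45.9162
Value = -CHF 45.92

-CHF 45.92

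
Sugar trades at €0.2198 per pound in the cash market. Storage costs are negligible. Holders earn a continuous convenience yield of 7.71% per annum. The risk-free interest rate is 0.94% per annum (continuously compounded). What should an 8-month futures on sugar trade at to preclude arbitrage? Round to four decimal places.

€0.2101 per pound

Net carry = r + u − y = 0.0094 + 0.0000 − 0.0771 = -0.0677
F = S·e^((r+u−y)T) = 0.2198 · e^(-0.0677 × 8/12) = 0.2198 · e^-0.045133
= 0.2198 × 0.955870 = €0.2101 per pound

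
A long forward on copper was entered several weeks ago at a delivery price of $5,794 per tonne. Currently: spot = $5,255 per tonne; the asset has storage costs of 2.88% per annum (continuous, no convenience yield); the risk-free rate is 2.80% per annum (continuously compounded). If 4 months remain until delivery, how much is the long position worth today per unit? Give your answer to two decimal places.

-$434.48 per tonne

Current fair forward for the remaining 4 months: F = S·e^((r + u)·T), (r + u) = 0.0280 + 0.0288 = 0.0568
F = 5255 · e^(0.0568 × 4/12) = 5255 × 1.01911371 = 5355.4425
Value of long forward = (F − K)·e^(−rT) = (5355.4425 − 5794) · e^(−0.0280·4/12)
= -438.5575 × 0.99071009 = -434.48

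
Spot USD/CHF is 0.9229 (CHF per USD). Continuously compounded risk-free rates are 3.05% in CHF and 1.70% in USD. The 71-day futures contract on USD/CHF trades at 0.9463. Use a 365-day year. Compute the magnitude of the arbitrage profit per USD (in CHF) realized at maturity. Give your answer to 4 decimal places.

0.0210 per USD (in CHF)

Fair futures: F* = S·e^(carry·T), with carry = (r_CHF − r_USD) = 0.0305 − 0.0170 = 0.0135
F* = 0.9229 · e^(0.0135 × 71/365) = 0.9229 · e^0.002626 = 0.9229 × 1.002629 = 0.9253
Market 0.9463 > fair 0.9253: forward overpriced → cash-and-carry (buy spot, short the forward).
At maturity, profit = |F_mkt − F*| = |0.9463 − 0.9253| = 0.0210 per USD (in CHF)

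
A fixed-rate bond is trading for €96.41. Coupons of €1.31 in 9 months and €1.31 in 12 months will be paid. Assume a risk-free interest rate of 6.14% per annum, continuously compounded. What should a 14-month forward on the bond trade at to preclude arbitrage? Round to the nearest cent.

PV(coupons) I = 1.31·e^(−0.0614·9/12) + 1.31·e^(−0.0614·12/12)
I = 1.2510 + 1.2320 = 2.4830
F = (S − I)·e^(rT) = (96.41 − 2.4830) · e^(0.0614·14/12)
= 93.9270 · e^0.071633 = 93.9270 × 1.074261 = €100.90

€100.90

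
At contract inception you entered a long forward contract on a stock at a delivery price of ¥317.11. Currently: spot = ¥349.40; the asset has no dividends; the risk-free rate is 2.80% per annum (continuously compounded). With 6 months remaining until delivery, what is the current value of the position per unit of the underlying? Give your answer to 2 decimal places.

¥36.70

Current fair forward for the remaining 6 months: F = S·e^(r·T), r = 0.0280
F = 349.40 · e^(0.0280 × 6/12) = 349.40 × 1.014098 = 354.3258
Value of long forward = (F − K)·e^(−rT) = (354.3258 − 317.11) · e^(−0.0280·6/12)
= 37.2158 × 0.986098 = 36.70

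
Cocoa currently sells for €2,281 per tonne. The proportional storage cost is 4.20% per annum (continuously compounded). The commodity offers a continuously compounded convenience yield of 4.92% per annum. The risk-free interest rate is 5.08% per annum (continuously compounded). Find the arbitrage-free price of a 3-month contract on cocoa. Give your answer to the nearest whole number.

Net carry = r + u − y = 0.0508 + 0.0420 − 0.0492 = 0.0436
F = S·e^((r+u−y)T) = 2281 · e^(0.0436 × 3/12) = 2281 · e^0.010900
= 2281 × 1.010960 = €2,306 per tonne

€2,306 per tonne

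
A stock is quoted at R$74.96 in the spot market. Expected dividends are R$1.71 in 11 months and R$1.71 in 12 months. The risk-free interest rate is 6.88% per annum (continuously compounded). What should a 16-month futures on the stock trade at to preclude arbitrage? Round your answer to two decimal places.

PV(dividends) I = 1.71·e^(−0.0688·11/12) + 1.71·e^(−0.0688·12/12)
I = 1.6055 + 1.5963 = 3.2018
F = (S − I)·e^(rT) = (74.96 − 3.2018) · e^(0.0688·16/12)
= 71.7582 · e^0.091733 = 71.7582 × 1.096072 = R$78.65

R$78.65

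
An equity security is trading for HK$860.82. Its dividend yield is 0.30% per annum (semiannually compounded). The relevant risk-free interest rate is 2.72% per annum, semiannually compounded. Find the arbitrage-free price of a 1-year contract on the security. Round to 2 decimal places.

HK$881.75

F = S · (1+r/2)^(2T) / (1+q/2)^(2T)
= 860.82 × 1.027385 / 1.003002 = 860.82 × 1.024310
F = HK$881.75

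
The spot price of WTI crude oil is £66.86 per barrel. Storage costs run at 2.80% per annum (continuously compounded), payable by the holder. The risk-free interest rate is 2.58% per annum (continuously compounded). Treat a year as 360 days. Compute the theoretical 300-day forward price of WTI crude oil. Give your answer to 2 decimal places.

Net carry = r + u − y = 0.0258 + 0.0280 − 0.0000 = 0.0538
F = S·e^((r+u−y)T) = 66.86 · e^(0.0538 × 300/360) = 66.86 · e^0.044833
= 66.86 × 1.045853 = £69.93 per barrel

£69.93 per barrel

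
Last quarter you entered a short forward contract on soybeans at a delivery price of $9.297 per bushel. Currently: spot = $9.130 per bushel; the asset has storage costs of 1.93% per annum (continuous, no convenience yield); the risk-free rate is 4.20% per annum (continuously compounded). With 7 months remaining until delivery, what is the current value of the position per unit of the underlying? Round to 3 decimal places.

-$0.161 per bushel

Current fair forward for the remaining 7 months: F = S·e^((r + u)·T), (r + u) = 0.0420 + 0.0193 = 0.0613
F = 9.130 · e^(0.0613 × 7/12) = 9.130 × 1.036405 = 9.4624
Value of long forward = (F − K)·e^(−rT) = (9.4624 − 9.297) · e^(−0.0420·7/12)
= 0.1654 × 0.975798 = 0.161
Short position value = −(long value) = -$0.161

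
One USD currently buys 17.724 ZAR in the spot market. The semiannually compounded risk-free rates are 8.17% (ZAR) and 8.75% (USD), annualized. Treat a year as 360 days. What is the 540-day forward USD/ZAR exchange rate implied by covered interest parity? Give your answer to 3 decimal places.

17.577

By covered interest parity, F = S · (1+r_ZAR/2)^(2T) / (1+r_USD/2)^(2T)
= 17.724 × 1.127624 / 1.137076 = 17.724 × 0.991687
F = 17.577 ZAR per USD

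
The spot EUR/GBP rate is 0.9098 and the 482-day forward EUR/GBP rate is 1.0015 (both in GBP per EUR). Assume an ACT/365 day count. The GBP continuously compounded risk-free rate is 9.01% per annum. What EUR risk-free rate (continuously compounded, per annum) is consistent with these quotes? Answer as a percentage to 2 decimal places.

F = S·e^((r_GBP − r_EUR)T) ⇒ r_EUR = r_GBP − ln(F/S)/T
ln(1.0015/0.9098) = 0.096029; /(482/365) = 0.072719
r_EUR = 0.0901 − 0.072719 = 0.017381
r_EUR = 1.74%

1.74%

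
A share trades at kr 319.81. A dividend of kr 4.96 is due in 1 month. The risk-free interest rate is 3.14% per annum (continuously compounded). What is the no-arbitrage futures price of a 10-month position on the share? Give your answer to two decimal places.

kr 323.21

PV(dividends) I = 4.96·e^(−0.0314·1/12)
I = 4.9470
F = (S − I)·e^(rT) = (319.81 − 4.9470) · e^(0.0314·10/12)
= 314.8630 · e^0.026167 = 314.8630 × 1.026512 = kr 323.21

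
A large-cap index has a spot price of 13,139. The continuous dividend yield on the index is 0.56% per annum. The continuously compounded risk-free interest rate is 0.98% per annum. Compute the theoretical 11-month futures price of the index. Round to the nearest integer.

13,190

F = S·e^((r − q)T) = 13139 · e^((0.0098 − 0.0056) × 11/12)
= 13139 · e^0.003850 = 13139 × 1.003857
F = 13,190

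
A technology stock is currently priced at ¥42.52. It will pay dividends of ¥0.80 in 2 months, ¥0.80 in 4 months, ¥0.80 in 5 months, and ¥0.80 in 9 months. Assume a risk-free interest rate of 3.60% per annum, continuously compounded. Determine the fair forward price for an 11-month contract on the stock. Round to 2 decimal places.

PV(dividends) I = 0.80·e^(−0.0360·2/12) + 0.80·e^(−0.0360·4/12) + 0.80·e^(−0.0360·5/12) + 0.80·e^(−0.0360·9/12)
I = 0.7952 + 0.7905 + 0.7881 + 0.7787 = 3.1525
F = (S − I)·e^(rT) = (42.52 − 3.1525) · e^(0.0360·11/12)
= 39.3675 · e^0.033000 = 39.3675 × 1.033551 = ¥40.69

¥40.69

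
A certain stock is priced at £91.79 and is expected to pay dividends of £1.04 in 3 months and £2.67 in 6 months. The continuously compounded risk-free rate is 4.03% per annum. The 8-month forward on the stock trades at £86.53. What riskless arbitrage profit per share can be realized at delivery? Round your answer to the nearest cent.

£4.01 per share

PV(dividends) I = 1.04·e^(−0.0403·3/12) + 2.67·e^(−0.0403·6/12) = 3.6463
Fair forward F* = (S − I)·e^(rT) = (91.79 − 3.6463)·e^0.026867 = 88.1437 × 1.027231 = 90.5439
Market £86.53 < fair 90.5439: forward underpriced → reverse cash-and-carry (short the stock, invest proceeds at r, pay the dividends, go long the forward).
Profit at T = |F_mkt − F*| = |86.53 − 90.5439| = £4.01 per share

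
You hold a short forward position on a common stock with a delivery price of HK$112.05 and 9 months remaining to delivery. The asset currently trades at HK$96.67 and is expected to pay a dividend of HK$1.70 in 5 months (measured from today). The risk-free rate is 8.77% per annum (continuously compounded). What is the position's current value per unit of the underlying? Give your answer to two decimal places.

HK$9.89

PV(remaining dividends) I = 1.70·e^(−0.0877·5/12) = 1.6390
Current forward F = (S − I)·e^(rT) = (96.67 − 1.6390)·e^(0.0877·9/12) = 95.0310 × 1.067986 = 101.4918
Value (long) = (F − K)·e^(−rT) = (101.4918 − 112.05) × 0.936342 = -9.8861
Short position value = −(long value) = HK$9.89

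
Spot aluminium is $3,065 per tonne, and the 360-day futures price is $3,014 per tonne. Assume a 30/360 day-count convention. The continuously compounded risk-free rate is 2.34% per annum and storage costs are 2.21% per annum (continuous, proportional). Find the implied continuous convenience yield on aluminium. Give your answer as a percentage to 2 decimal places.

F = S·e^((r+u−y)T) ⇒ (r+u−y) = ln(F/S)/T
ln(3014/3065) = -0.016779; /T ⇒ -0.016779
y = r + u − ln(F/S)/T = 0.0234 + 0.0221 + 0.016779 = 0.062279
y = 6.23%

6.23%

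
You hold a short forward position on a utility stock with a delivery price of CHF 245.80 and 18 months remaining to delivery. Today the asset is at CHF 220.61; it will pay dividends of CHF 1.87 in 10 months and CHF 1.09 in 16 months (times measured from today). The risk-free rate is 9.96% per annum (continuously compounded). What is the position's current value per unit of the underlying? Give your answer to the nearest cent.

PV(remaining dividends) I = 1.87·e^(−0.0996·10/12) + 1.09·e^(−0.0996·16/12) = 2.6755
Current forward F = (S − I)·e^(rT) = (220.61 − 2.6755)·e^(0.0996·18/12) = 217.9345 × 1.161137 = 253.0518
Value (long) = (F − K)·e^(−rT) = (253.0518 − 245.80) × 0.861225 = 6.2454
Short position value = −(long value) = -CHF 6.25

-CHF 6.25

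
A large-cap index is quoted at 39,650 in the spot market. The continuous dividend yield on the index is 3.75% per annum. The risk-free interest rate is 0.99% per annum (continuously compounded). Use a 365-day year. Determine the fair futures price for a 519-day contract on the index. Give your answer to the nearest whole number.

F = S·e^((r − q)T) = 39650 · e^((0.0099 − 0.0375) × 519/365)
= 39650 · e^-0.039245 = 39650 × 0.961515
F = 38,124

38,124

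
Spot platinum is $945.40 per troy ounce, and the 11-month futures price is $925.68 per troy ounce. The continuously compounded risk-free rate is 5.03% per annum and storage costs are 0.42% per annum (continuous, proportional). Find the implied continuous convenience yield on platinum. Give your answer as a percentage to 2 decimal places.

7.75%

F = S·e^((r+u−y)T) ⇒ (r+u−y) = ln(F/S)/T
ln(925.68/945.40) = -0.021080; /T ⇒ -0.022996
y = r + u − ln(F/S)/T = 0.0503 + 0.0042 + 0.022996 = 0.077496
y = 7.75%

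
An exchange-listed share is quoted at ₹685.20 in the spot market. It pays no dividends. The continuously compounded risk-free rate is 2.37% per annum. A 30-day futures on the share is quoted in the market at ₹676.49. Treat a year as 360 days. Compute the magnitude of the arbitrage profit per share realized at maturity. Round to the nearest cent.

₹10.06 per share

Fair futures: F* = S·e^(carry·T), with carry = r = 0.0237
F* = 685.20 · e^(0.0237 × 30/360) = 685.20 · e^0.001975 = 685.20 × 1.001977 = ₹686.5546
Market ₹676.49 < fair ₹686.5546: forward underpriced → reverse cash-and-carry (short spot, go long the forward).
At maturity, profit = |F_mkt − F*| = |676.49 − 686.5546| = ₹10.06 per share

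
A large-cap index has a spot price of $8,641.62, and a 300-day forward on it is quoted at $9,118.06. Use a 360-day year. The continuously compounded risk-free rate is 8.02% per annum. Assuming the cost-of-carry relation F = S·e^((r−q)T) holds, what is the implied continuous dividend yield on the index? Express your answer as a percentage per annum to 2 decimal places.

1.58%

From F = S·e^((r−q)T): (r − q) = ln(F/S)/T
ln(9118.06/8641.62) = ln(1.055133) = 0.053667
(r − q) = 0.053667 / (300/360) = 0.064400
q = r − ln(F/S)/T = 0.0802 − 0.064400 = 0.015800
q = 1.58%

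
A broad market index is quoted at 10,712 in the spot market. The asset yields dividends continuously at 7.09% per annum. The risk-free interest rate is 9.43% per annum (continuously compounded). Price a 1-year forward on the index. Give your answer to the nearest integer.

F = S·e^((r − q)T) = 10712 · e^((0.0943 − 0.0709) × 1)
= 10712 · e^0.023400 = 10712 × 1.023676
F = 10,966

10,966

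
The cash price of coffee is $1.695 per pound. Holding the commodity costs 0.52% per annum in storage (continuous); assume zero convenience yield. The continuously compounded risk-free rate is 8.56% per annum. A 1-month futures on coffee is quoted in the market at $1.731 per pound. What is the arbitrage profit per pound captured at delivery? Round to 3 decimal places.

Fair futures: F* = S·e^(carry·T), with carry = (r + u) = 0.0856 + 0.0052 = 0.0908
F* = 1.695 · e^(0.0908 × 1/12) = 1.695 · e^0.007567 = 1.695 × 1.007596 = $1.7079
Market $1.731 > fair $1.7079: forward overpriced → cash-and-carry (buy spot, short the forward).
At maturity, profit = |F_mkt − F*| = |1.731 − 1.7079| = $0.023 per pound

$0.023 per pound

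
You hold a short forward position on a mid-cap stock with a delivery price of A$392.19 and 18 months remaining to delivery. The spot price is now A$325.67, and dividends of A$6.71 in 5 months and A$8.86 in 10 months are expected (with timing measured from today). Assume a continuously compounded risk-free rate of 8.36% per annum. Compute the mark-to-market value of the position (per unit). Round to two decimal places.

A$35.04

PV(remaining dividends) I = 6.71·e^(−0.0836·5/12) + 8.86·e^(−0.0836·10/12) = 14.7441
Current forward F = (S − I)·e^(rT) = (325.67 − 14.7441)·e^(0.0836·18/12) = 310.9259 × 1.133602 = 352.4662
Value (long) = (F − K)·e^(−rT) = (352.4662 − 392.19) × 0.882144 = -35.0421
Short position value = −(long value) = A$35.04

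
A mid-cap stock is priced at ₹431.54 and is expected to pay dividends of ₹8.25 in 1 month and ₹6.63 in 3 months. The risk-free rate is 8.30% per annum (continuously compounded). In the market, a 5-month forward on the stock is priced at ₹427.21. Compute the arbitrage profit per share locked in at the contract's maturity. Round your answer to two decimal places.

PV(dividends) I = 8.25·e^(−0.0830·1/12) + 6.63·e^(−0.0830·3/12) = 14.6870
Fair forward F* = (S − I)·e^(rT) = (431.54 − 14.6870)·e^0.034583 = 416.8530 × 1.035188 = 431.5212
Market ₹427.21 < fair 431.5212: forward underpriced → reverse cash-and-carry (short the stock, invest proceeds at r, pay the dividends, go long the forward).
Profit at T = |F_mkt − F*| = |427.21 − 431.5212| = ₹4.31 per share

₹4.31 per share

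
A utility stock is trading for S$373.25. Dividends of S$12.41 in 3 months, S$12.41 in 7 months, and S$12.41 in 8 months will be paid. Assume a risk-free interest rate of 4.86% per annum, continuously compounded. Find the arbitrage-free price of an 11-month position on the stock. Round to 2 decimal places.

S$352.26

PV(dividends) I = 12.41·e^(−0.0486·3/12) + 12.41·e^(−0.0486·7/12) + 12.41·e^(−0.0486·8/12)
I = 12.2601 + 12.0631 + 12.0144 = 36.3376
F = (S − I)·e^(rT) = (373.25 − 36.3376) · e^(0.0486·11/12)
= 336.9124 · e^0.044550 = 336.9124 × 1.045557 = S$352.26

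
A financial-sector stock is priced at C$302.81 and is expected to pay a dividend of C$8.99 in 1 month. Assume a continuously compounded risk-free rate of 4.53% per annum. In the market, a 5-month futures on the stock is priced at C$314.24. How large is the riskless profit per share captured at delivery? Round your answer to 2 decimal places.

C$14.79 per share

PV(dividends) I = 8.99·e^(−0.0453·1/12) = 8.9561
Fair futures F* = (S − I)·e^(rT) = (302.81 − 8.9561)·e^0.018875 = 293.8539 × 1.019054 = 299.4530
Market C$314.24 > fair 299.4530: forward overpriced → cash-and-carry (borrow at r, buy the stock and collect the dividends, short the forward).
Profit at T = |F_mkt − F*| = |314.24 − 299.4530| = C$14.79 per share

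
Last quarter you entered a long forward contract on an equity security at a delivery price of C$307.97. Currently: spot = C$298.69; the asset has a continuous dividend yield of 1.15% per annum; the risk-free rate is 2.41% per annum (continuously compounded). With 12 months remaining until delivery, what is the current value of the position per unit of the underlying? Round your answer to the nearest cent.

Current fair forward for the remaining 12 months: F = S·e^((r − q)·T), (r − q) = 0.0241 − 0.0115 = 0.0126
F = 298.69 · e^(0.0126 × 12/12) = 298.69 × 1.012680 = 302.4774
Value of long forward = (F − K)·e^(−rT) = (302.4774 − 307.97) · e^(−0.0241·12/12)
= -5.4926 × 0.976188 = -5.36

-C$5.36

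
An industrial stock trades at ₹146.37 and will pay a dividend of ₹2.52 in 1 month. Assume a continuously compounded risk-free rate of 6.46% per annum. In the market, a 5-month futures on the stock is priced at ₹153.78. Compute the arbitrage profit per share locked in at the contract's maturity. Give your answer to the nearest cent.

PV(dividends) I = 2.52·e^(−0.0646·1/12) = 2.5065
Fair futures F* = (S − I)·e^(rT) = (146.37 − 2.5065)·e^0.026917 = 143.8635 × 1.027283 = 147.7885
Market ₹153.78 > fair 147.7885: forward overpriced → cash-and-carry (borrow at r, buy the stock and collect the dividends, short the forward).
Profit at T = |F_mkt − F*| = |153.78 − 147.7885| = ₹5.99 per share

₹5.99 per share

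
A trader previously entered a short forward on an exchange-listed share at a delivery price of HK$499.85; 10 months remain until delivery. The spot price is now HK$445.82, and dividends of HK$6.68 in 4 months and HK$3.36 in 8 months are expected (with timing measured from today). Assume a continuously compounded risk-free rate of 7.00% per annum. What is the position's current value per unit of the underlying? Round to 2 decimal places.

PV(remaining dividends) I = 6.68·e^(−0.0700·4/12) + 3.36·e^(−0.0700·8/12) = 9.7327
Current forward F = (S − I)·e^(rT) = (445.82 − 9.7327)·e^(0.0700·10/12) = 436.0873 × 1.060068 = 462.2822
Value (long) = (F − K)·e^(−rT) = (462.2822 − 499.85) × 0.943335 = -35.4390
Short position value = −(long value) = HK$35.44

HK$35.44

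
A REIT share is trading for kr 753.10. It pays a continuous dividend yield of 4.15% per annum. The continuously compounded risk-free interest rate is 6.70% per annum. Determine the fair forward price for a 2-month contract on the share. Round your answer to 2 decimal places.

kr 756.31

F = S·e^((r − q)T) = 753.10 · e^((0.0670 − 0.0415) × 2/12)
= 753.10 · e^0.004250 = 753.10 × 1.004259
F = kr 756.31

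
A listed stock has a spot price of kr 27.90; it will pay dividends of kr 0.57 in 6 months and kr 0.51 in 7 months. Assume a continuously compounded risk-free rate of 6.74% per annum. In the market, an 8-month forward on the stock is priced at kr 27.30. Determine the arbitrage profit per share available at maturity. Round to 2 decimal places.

kr 0.79 per share

PV(dividends) I = 0.57·e^(−0.0674·6/12) + 0.51·e^(−0.0674·7/12) = 1.0414
Fair forward F* = (S − I)·e^(rT) = (27.90 − 1.0414)·e^0.044933 = 26.8586 × 1.045958 = 28.0930
Market kr 27.30 < fair 28.0930: forward underpriced → reverse cash-and-carry (short the stock, invest proceeds at r, pay the dividends, go long the forward).
Profit at T = |F_mkt − F*| = |27.30 − 28.0930| = kr 0.79 per share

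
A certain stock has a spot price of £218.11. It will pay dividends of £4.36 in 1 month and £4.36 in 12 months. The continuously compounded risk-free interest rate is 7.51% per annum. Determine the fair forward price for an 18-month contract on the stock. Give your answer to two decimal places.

£234.74

PV(dividends) I = 4.36·e^(−0.0751·1/12) + 4.36·e^(−0.0751·12/12)
I = 4.3328 + 4.0446 = 8.3774
F = (S − I)·e^(rT) = (218.11 − 8.3774) · e^(0.0751·18/12)
= 209.7326 · e^0.112650 = 209.7326 × 1.119240 = £234.74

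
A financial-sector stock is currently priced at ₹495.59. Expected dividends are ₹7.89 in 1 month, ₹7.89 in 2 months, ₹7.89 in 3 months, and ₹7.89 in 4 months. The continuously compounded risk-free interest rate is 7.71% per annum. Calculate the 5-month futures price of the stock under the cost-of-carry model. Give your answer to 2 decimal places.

PV(dividends) I = 7.89·e^(−0.0771·1/12) + 7.89·e^(−0.0771·2/12) + 7.89·e^(−0.0771·3/12) + 7.89·e^(−0.0771·4/12)
I = 7.8395 + 7.7893 + 7.7394 + 7.6898 = 31.0580
F = (S − I)·e^(rT) = (495.59 − 31.0580) · e^(0.0771·5/12)
= 464.5320 · e^0.032125 = 464.5320 × 1.032647 = ₹479.70

₹479.70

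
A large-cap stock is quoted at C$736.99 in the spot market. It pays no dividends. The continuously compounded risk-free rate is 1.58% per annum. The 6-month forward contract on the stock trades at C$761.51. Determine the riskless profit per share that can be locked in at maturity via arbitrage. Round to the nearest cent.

Fair forward: F* = S·e^(carry·T), with carry = r = 0.0158
F* = 736.99 · e^(0.0158 × 6/12) = 736.99 · e^0.007900 = 736.99 × 1.007931 = C$742.8351
Market C$761.51 > fair C$742.8351: forward overpriced → cash-and-carry (buy spot, short the forward).
At maturity, profit = |F_mkt − F*| = |761.51 − 742.8351| = C$18.67 per share

C$18.67 per share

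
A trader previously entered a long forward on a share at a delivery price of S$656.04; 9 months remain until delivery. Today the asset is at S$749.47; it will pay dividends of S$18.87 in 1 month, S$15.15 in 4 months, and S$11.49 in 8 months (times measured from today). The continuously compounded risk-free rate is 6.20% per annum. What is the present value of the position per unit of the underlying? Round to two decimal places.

PV(remaining dividends) I = 18.87·e^(−0.0620·1/12) + 15.15·e^(−0.0620·4/12) + 11.49·e^(−0.0620·8/12) = 44.6376
Current forward F = (S − I)·e^(rT) = (749.47 − 44.6376)·e^(0.0620·9/12) = 704.8324 × 1.047598 = 738.3810
Value (long) = (F − K)·e^(−rT) = (738.3810 − 656.04) × 0.954565 = 78.5998
Value = S$78.60

S$78.60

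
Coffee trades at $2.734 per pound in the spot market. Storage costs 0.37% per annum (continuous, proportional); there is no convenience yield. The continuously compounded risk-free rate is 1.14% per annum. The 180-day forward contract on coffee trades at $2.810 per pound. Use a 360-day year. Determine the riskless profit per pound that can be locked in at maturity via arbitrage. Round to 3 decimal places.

Fair forward: F* = S·e^(carry·T), with carry = (r + u) = 0.0114 + 0.0037 = 0.0151
F* = 2.734 · e^(0.0151 × 180/360) = 2.734 · e^0.007550 = 2.734 × 1.007579 = $2.7547
Market $2.810 > fair $2.7547: forward overpriced → cash-and-carry (buy spot, short the forward).
At maturity, profit = |F_mkt − F*| = |2.810 − 2.7547| = $0.055 per pound

$0.055 per pound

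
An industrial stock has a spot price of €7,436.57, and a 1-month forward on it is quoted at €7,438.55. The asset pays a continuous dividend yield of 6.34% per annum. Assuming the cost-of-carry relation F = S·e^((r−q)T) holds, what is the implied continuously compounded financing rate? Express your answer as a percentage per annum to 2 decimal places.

From F = S·e^((r−q)T): (r − q) = ln(F/S)/T
ln(7438.55/7436.57) = ln(1.000266) = 0.000266
(r − q) = 0.000266 / (1/12) = 0.003192
r = ln(F/S)/T + q = 0.003192 + 0.0634 = 0.066592
r = 6.66%

6.66%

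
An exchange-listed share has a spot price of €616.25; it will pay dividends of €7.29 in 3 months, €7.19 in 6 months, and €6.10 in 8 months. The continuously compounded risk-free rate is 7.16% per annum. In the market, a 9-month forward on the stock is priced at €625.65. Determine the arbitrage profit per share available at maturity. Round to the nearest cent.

€3.59 per share

PV(dividends) I = 7.29·e^(−0.0716·3/12) + 7.19·e^(−0.0716·6/12) + 6.10·e^(−0.0716·8/12) = 19.9135
Fair forward F* = (S − I)·e^(rT) = (616.25 − 19.9135)·e^0.053700 = 596.3365 × 1.055168 = 629.2352
Market €625.65 < fair 629.2352: forward underpriced → reverse cash-and-carry (short the stock, invest proceeds at r, pay the dividends, go long the forward).
Profit at T = |F_mkt − F*| = |625.65 − 629.2352| = €3.59 per share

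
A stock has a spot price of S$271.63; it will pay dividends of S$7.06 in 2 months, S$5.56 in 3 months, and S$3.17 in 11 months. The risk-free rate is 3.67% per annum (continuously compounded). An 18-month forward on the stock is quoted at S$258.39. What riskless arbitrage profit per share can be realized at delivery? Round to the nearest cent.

PV(dividends) I = 7.06·e^(−0.0367·2/12) + 5.56·e^(−0.0367·3/12) + 3.17·e^(−0.0367·11/12) = 15.5913
Fair forward F* = (S − I)·e^(rT) = (271.63 − 15.5913)·e^0.055050 = 256.0387 × 1.056593 = 270.5287
Market S$258.39 < fair 270.5287: forward underpriced → reverse cash-and-carry (short the stock, invest proceeds at r, pay the dividends, go long the forward).
Profit at T = |F_mkt − F*| = |258.39 − 270.5287| = S$12.14 per share

S$12.14 per share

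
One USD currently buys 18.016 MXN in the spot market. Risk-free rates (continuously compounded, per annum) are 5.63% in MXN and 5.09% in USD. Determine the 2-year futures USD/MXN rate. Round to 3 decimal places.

F = S·e^((r_MXN − r_USD)T) = 18.016 · e^((0.0563 − 0.0509) × 2)
= 18.016 · e^0.010800 = 18.016 × 1.010859
F = 18.212 MXN per USD

18.212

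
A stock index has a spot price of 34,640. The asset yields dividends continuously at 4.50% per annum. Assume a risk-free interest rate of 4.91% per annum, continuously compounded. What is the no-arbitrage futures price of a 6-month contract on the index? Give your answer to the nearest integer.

34,711

F = S·e^((r − q)T) = 34640 · e^((0.0491 − 0.0450) × 6/12)
= 34640 · e^0.002050 = 34640 × 1.002052
F = 34,711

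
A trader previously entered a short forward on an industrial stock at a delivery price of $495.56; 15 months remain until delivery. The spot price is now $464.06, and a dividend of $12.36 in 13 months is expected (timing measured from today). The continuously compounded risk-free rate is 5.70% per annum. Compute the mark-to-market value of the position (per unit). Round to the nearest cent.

PV(remaining dividends) I = 12.36·e^(−0.0570·13/12) = 11.6199
Current forward F = (S − I)·e^(rT) = (464.06 − 11.6199)·e^(0.0570·15/12) = 452.4401 × 1.073850 = 485.8528
Value (long) = (F − K)·e^(−rT) = (485.8528 − 495.56) × 0.931229 = -9.0396
Short position value = −(long value) = $9.04

$9.04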